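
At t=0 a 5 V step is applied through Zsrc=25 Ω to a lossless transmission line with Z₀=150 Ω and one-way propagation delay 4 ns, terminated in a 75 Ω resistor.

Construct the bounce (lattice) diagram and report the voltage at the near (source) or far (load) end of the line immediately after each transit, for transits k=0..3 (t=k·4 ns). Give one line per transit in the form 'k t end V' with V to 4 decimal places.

0 0 source 4.2857
1 4 load 2.8571
2 8 source 3.8776
3 12 load 3.5374

Γ_L=-0.333333, Γ_S=-0.714286; launch V₁=5·150/175=4.285714
k=0 src: V=4.2857
k=1 load: inc=4.285714, refl=4.285714·-0.333333=-1.4286; V=0.000000+4.285714+-1.428571=2.8571
k=2 src: inc=-1.428571, refl=-1.428571·-0.714286=1.0204; V=4.285714+-1.428571+1.020408=3.8776
k=3 load: inc=1.020408, refl=1.020408·-0.333333=-0.3401; V=2.857143+1.020408+-0.340136=3.5374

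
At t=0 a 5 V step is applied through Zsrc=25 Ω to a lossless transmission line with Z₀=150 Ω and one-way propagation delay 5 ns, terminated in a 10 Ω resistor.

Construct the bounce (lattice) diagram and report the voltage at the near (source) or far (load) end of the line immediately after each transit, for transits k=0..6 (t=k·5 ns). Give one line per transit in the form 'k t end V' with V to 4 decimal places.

Γ_L=-0.875000, Γ_S=-0.714286; launch V₁=5·150/175=4.285714
k=0 src: V=4.2857
k=1 load: inc=4.285714, refl=4.285714·-0.875000=-3.7500; V=0.000000+4.285714+-3.750000=0.5357
k=2 src: inc=-3.750000, refl=-3.750000·-0.714286=2.6786; V=4.285714+-3.750000+2.678571=3.2143
k=3 load: inc=2.678571, refl=2.678571·-0.875000=-2.3438; V=0.535714+2.678571+-2.343750=0.8705
k=4 src: inc=-2.343750, refl=-2.343750·-0.714286=1.6741; V=3.214286+-2.343750+1.674107=2.5446
k=5 load: inc=1.674107, refl=1.674107·-0.875000=-1.4648; V=0.870536+1.674107+-1.464844=1.0798
k=6 src: inc=-1.464844, refl=-1.464844·-0.714286=1.0463; V=2.544643+-1.464844+1.046317=2.1261

0 0 source 4.2857
1 5 load 0.5357
2 10 source 3.2143
3 15 load 0.8705
4 20 source 2.5446
5 25 load 1.0798
6 30 source 2.1261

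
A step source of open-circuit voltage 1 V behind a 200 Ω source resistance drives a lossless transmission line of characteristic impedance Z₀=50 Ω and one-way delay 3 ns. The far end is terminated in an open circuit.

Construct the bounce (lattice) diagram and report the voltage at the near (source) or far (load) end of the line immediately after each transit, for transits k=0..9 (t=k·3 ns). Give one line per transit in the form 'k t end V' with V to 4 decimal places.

Γ_L=1.000000, Γ_S=0.600000; launch V₁=1·50/250=0.200000
k=0 src: V=0.2000
k=1 load: inc=0.200000, refl=0.200000·1.000000=0.2000; V=0.000000+0.200000+0.200000=0.4000
k=2 src: inc=0.200000, refl=0.200000·0.600000=0.1200; V=0.200000+0.200000+0.120000=0.5200
k=3 load: inc=0.120000, refl=0.120000·1.000000=0.1200; V=0.400000+0.120000+0.120000=0.6400
k=4 src: inc=0.120000, refl=0.120000·0.600000=0.0720; V=0.520000+0.120000+0.072000=0.7120
k=5 load: inc=0.072000, refl=0.072000·1.000000=0.0720; V=0.640000+0.072000+0.072000=0.7840
k=6 src: inc=0.072000, refl=0.072000·0.600000=0.0432; V=0.712000+0.072000+0.043200=0.8272
k=7 load: inc=0.043200, refl=0.043200·1.000000=0.0432; V=0.784000+0.043200+0.043200=0.8704
k=8 src: inc=0.043200, refl=0.043200·0.600000=0.0259; V=0.827200+0.043200+0.025920=0.8963
k=9 load: inc=0.025920, refl=0.025920·1.000000=0.0259; V=0.870400+0.025920+0.025920=0.9222

0 0 source 0.2000
1 3 load 0.4000
2 6 source 0.5200
3 9 load 0.6400
4 12 source 0.7120
5 15 load 0.7840
6 18 source 0.8272
7 21 load 0.8704
8 24 source 0.8963
9 27 load 0.9222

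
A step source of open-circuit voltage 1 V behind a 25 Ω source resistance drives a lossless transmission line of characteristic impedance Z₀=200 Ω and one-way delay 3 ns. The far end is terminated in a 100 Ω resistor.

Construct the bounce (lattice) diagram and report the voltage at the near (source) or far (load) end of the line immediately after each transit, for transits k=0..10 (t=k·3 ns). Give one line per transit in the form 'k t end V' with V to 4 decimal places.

0 0 source 0.8889
1 3 load 0.5926
2 6 source 0.8230
3 9 load 0.7462
4 12 source 0.8060
5 15 load 0.7861
6 18 source 0.8015
7 21 load 0.7964
8 24 source 0.8004
9 27 load 0.7991
10 30 source 0.8001

Γ_L=-0.333333, Γ_S=-0.777778; launch V₁=1·200/225=0.888889
k=0 src: V=0.8889
k=1 load: inc=0.888889, refl=0.888889·-0.333333=-0.2963; V=0.000000+0.888889+-0.296296=0.5926
k=2 src: inc=-0.296296, refl=-0.296296·-0.777778=0.2305; V=0.888889+-0.296296+0.230453=0.8230
k=3 load: inc=0.230453, refl=0.230453·-0.333333=-0.0768; V=0.592593+0.230453+-0.076818=0.7462
k=4 src: inc=-0.076818, refl=-0.076818·-0.777778=0.0597; V=0.823045+-0.076818+0.059747=0.8060
k=5 load: inc=0.059747, refl=0.059747·-0.333333=-0.0199; V=0.746228+0.059747+-0.019916=0.7861
k=6 src: inc=-0.019916, refl=-0.019916·-0.777778=0.0155; V=0.805975+-0.019916+0.015490=0.8015
k=7 load: inc=0.015490, refl=0.015490·-0.333333=-0.0052; V=0.786059+0.015490+-0.005163=0.7964
k=8 src: inc=-0.005163, refl=-0.005163·-0.777778=0.0040; V=0.801549+-0.005163+0.004016=0.8004
k=9 load: inc=0.004016, refl=0.004016·-0.333333=-0.0013; V=0.796386+0.004016+-0.001339=0.7991
k=10 src: inc=-0.001339, refl=-0.001339·-0.777778=0.0010; V=0.800402+-0.001339+0.001041=0.8001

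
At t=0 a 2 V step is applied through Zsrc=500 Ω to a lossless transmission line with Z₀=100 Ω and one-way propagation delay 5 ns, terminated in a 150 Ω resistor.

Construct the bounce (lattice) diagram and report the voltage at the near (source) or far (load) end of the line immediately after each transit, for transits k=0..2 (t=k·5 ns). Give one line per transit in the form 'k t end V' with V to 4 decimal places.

Γ_L=0.200000, Γ_S=0.666667; launch V₁=2·100/600=0.333333
k=0 src: V=0.3333
k=1 load: inc=0.333333, refl=0.333333·0.200000=0.0667; V=0.000000+0.333333+0.066667=0.4000
k=2 src: inc=0.066667, refl=0.066667·0.666667=0.0444; V=0.333333+0.066667+0.044444=0.4444

0 0 source 0.3333
1 5 load 0.4000
2 10 source 0.4444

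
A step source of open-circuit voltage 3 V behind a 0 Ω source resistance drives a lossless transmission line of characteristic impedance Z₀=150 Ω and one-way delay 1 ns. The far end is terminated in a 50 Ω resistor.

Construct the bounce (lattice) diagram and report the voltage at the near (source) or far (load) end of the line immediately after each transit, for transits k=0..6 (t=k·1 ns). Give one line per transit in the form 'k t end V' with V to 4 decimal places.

Γ_L=-0.500000, Γ_S=-1.000000; launch V₁=3·150/150=3.000000
k=0 src: V=3.0000
k=1 load: inc=3.000000, refl=3.000000·-0.500000=-1.5000; V=0.000000+3.000000+-1.500000=1.5000
k=2 src: inc=-1.500000, refl=-1.500000·-1.000000=1.5000; V=3.000000+-1.500000+1.500000=3.0000
k=3 load: inc=1.500000, refl=1.500000·-0.500000=-0.7500; V=1.500000+1.500000+-0.750000=2.2500
k=4 src: inc=-0.750000, refl=-0.750000·-1.000000=0.7500; V=3.000000+-0.750000+0.750000=3.0000
k=5 load: inc=0.750000, refl=0.750000·-0.500000=-0.3750; V=2.250000+0.750000+-0.375000=2.6250
k=6 src: inc=-0.375000, refl=-0.375000·-1.000000=0.3750; V=3.000000+-0.375000+0.375000=3.0000

0 0 source 3.0000
1 1 load 1.5000
2 2 source 3.0000
3 3 load 2.2500
4 4 source 3.0000
5 5 load 2.6250
6 6 source 3.0000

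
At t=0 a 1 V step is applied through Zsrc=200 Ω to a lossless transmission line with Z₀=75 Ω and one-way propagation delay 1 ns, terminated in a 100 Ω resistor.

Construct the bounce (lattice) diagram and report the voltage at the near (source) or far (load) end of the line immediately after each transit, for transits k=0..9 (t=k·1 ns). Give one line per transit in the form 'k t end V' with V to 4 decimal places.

Γ_L=0.142857, Γ_S=0.454545; launch V₁=1·75/275=0.272727
k=0 src: V=0.2727
k=1 load: inc=0.272727, refl=0.272727·0.142857=0.0390; V=0.000000+0.272727+0.038961=0.3117
k=2 src: inc=0.038961, refl=0.038961·0.454545=0.0177; V=0.272727+0.038961+0.017710=0.3294
k=3 load: inc=0.017710, refl=0.017710·0.142857=0.0025; V=0.311688+0.017710+0.002530=0.3319
k=4 src: inc=0.002530, refl=0.002530·0.454545=0.0011; V=0.329398+0.002530+0.001150=0.3331
k=5 load: inc=0.001150, refl=0.001150·0.142857=0.0002; V=0.331928+0.001150+0.000164=0.3332
k=6 src: inc=0.000164, refl=0.000164·0.454545=0.0001; V=0.333078+0.000164+0.000075=0.3333
k=7 load: inc=0.000075, refl=0.000075·0.142857=0.0000; V=0.333242+0.000075+0.000011=0.3333
k=8 src: inc=0.000011, refl=0.000011·0.454545=0.0000; V=0.333317+0.000011+0.000005=0.3333
k=9 load: inc=0.000005, refl=0.000005·0.142857=0.0000; V=0.333327+0.000005+0.000001=0.3333

0 0 source 0.2727
1 1 load 0.3117
2 2 source 0.3294
3 3 load 0.3319
4 4 source 0.3331
5 5 load 0.3332
6 6 source 0.3333
7 7 load 0.3333
8 8 source 0.3333
9 9 load 0.3333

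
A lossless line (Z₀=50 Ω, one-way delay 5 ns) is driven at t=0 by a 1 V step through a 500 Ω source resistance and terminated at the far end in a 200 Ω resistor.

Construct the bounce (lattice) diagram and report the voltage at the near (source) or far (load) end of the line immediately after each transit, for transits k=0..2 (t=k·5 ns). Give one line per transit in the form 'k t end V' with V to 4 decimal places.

Γ_L=0.600000, Γ_S=0.818182; launch V₁=1·50/550=0.090909
k=0 src: V=0.0909
k=1 load: inc=0.090909, refl=0.090909·0.600000=0.0545; V=0.000000+0.090909+0.054545=0.1455
k=2 src: inc=0.054545, refl=0.054545·0.818182=0.0446; V=0.090909+0.054545+0.044628=0.1901

0 0 source 0.0909
1 5 load 0.1455
2 10 source 0.1901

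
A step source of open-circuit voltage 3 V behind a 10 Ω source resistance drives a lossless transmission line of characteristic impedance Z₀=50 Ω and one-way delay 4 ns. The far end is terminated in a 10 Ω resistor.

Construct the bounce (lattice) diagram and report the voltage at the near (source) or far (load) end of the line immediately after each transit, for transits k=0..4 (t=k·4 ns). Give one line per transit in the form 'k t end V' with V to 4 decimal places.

Γ_L=-0.666667, Γ_S=-0.666667; launch V₁=3·50/60=2.500000
k=0 src: V=2.5000
k=1 load: inc=2.500000, refl=2.500000·-0.666667=-1.6667; V=0.000000+2.500000+-1.666667=0.8333
k=2 src: inc=-1.666667, refl=-1.666667·-0.666667=1.1111; V=2.500000+-1.666667+1.111111=1.9444
k=3 load: inc=1.111111, refl=1.111111·-0.666667=-0.7407; V=0.833333+1.111111+-0.740741=1.2037
k=4 src: inc=-0.740741, refl=-0.740741·-0.666667=0.4938; V=1.944444+-0.740741+0.493827=1.6975

0 0 source 2.5000
1 4 load 0.8333
2 8 source 1.9444
3 12 load 1.2037
4 16 source 1.6975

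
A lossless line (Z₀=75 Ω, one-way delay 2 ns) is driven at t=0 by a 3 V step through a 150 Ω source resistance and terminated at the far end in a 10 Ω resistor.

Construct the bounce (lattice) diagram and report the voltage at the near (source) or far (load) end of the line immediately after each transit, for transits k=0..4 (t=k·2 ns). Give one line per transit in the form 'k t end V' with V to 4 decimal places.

Γ_L=-0.764706, Γ_S=0.333333; launch V₁=3·75/225=1.000000
k=0 src: V=1.0000
k=1 load: inc=1.000000, refl=1.000000·-0.764706=-0.7647; V=0.000000+1.000000+-0.764706=0.2353
k=2 src: inc=-0.764706, refl=-0.764706·0.333333=-0.2549; V=1.000000+-0.764706+-0.254902=-0.0196
k=3 load: inc=-0.254902, refl=-0.254902·-0.764706=0.1949; V=0.235294+-0.254902+0.194925=0.1753
k=4 src: inc=0.194925, refl=0.194925·0.333333=0.0650; V=-0.019608+0.194925+0.064975=0.2403

0 0 source 1.0000
1 2 load 0.2353
2 4 source -0.0196
3 6 load 0.1753
4 8 source 0.2403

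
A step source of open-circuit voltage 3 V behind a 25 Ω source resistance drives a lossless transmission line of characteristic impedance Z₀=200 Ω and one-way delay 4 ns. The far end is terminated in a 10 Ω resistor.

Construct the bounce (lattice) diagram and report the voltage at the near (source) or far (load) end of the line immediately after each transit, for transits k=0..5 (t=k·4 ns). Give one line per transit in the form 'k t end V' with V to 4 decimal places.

Γ_L=-0.904762, Γ_S=-0.777778; launch V₁=3·200/225=2.666667
k=0 src: V=2.6667
k=1 load: inc=2.666667, refl=2.666667·-0.904762=-2.4127; V=0.000000+2.666667+-2.412698=0.2540
k=2 src: inc=-2.412698, refl=-2.412698·-0.777778=1.8765; V=2.666667+-2.412698+1.876543=2.1305
k=3 load: inc=1.876543, refl=1.876543·-0.904762=-1.6978; V=0.253968+1.876543+-1.697825=0.4327
k=4 src: inc=-1.697825, refl=-1.697825·-0.777778=1.3205; V=2.130511+-1.697825+1.320530=1.7532
k=5 load: inc=1.320530, refl=1.320530·-0.904762=-1.1948; V=0.432687+1.320530+-1.194766=0.5585

0 0 source 2.6667
1 4 load 0.2540
2 8 source 2.1305
3 12 load 0.4327
4 16 source 1.7532
5 20 load 0.5585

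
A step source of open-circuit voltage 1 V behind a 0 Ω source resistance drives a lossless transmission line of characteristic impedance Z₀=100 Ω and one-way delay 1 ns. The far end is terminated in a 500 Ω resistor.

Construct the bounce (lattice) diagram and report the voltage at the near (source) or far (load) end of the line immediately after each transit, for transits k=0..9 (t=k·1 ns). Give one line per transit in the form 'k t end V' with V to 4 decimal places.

0 0 source 1.0000
1 1 load 1.6667
2 2 source 1.0000
3 3 load 0.5556
4 4 source 1.0000
5 5 load 1.2963
6 6 source 1.0000
7 7 load 0.8025
8 8 source 1.0000
9 9 load 1.1317

Γ_L=0.666667, Γ_S=-1.000000; launch V₁=1·100/100=1.000000
k=0 src: V=1.0000
k=1 load: inc=1.000000, refl=1.000000·0.666667=0.6667; V=0.000000+1.000000+0.666667=1.6667
k=2 src: inc=0.666667, refl=0.666667·-1.000000=-0.6667; V=1.000000+0.666667+-0.666667=1.0000
k=3 load: inc=-0.666667, refl=-0.666667·0.666667=-0.4444; V=1.666667+-0.666667+-0.444444=0.5556
k=4 src: inc=-0.444444, refl=-0.444444·-1.000000=0.4444; V=1.000000+-0.444444+0.444444=1.0000
k=5 load: inc=0.444444, refl=0.444444·0.666667=0.2963; V=0.555556+0.444444+0.296296=1.2963
k=6 src: inc=0.296296, refl=0.296296·-1.000000=-0.2963; V=1.000000+0.296296+-0.296296=1.0000
k=7 load: inc=-0.296296, refl=-0.296296·0.666667=-0.1975; V=1.296296+-0.296296+-0.197531=0.8025
k=8 src: inc=-0.197531, refl=-0.197531·-1.000000=0.1975; V=1.000000+-0.197531+0.197531=1.0000
k=9 load: inc=0.197531, refl=0.197531·0.666667=0.1317; V=0.802469+0.197531+0.131687=1.1317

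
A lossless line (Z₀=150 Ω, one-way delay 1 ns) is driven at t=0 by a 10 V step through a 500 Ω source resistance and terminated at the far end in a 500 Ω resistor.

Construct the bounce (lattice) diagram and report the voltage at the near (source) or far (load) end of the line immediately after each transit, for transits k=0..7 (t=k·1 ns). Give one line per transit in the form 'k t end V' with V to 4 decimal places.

Γ_L=0.538462, Γ_S=0.538462; launch V₁=10·150/650=2.307692
k=0 src: V=2.3077
k=1 load: inc=2.307692, refl=2.307692·0.538462=1.2426; V=0.000000+2.307692+1.242604=3.5503
k=2 src: inc=1.242604, refl=1.242604·0.538462=0.6691; V=2.307692+1.242604+0.669094=4.2194
k=3 load: inc=0.669094, refl=0.669094·0.538462=0.3603; V=3.550296+0.669094+0.360282=4.5797
k=4 src: inc=0.360282, refl=0.360282·0.538462=0.1940; V=4.219390+0.360282+0.193998=4.7737
k=5 load: inc=0.193998, refl=0.193998·0.538462=0.1045; V=4.579672+0.193998+0.104460=4.8781
k=6 src: inc=0.104460, refl=0.104460·0.538462=0.0562; V=4.773669+0.104460+0.056248=4.9344
k=7 load: inc=0.056248, refl=0.056248·0.538462=0.0303; V=4.878130+0.056248+0.030287=4.9647

0 0 source 2.3077
1 1 load 3.5503
2 2 source 4.2194
3 3 load 4.5797
4 4 source 4.7737
5 5 load 4.8781
6 6 source 4.9344
7 7 load 4.9647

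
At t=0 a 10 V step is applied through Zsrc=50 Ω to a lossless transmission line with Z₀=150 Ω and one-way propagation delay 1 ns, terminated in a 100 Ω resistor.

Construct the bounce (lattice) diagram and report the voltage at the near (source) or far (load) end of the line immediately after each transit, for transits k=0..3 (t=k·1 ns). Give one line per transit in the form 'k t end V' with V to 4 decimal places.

Γ_L=-0.200000, Γ_S=-0.500000; launch V₁=10·150/200=7.500000
k=0 src: V=7.5000
k=1 load: inc=7.500000, refl=7.500000·-0.200000=-1.5000; V=0.000000+7.500000+-1.500000=6.0000
k=2 src: inc=-1.500000, refl=-1.500000·-0.500000=0.7500; V=7.500000+-1.500000+0.750000=6.7500
k=3 load: inc=0.750000, refl=0.750000·-0.200000=-0.1500; V=6.000000+0.750000+-0.150000=6.6000

0 0 source 7.5000
1 1 load 6.0000
2 2 source 6.7500
3 3 load 6.6000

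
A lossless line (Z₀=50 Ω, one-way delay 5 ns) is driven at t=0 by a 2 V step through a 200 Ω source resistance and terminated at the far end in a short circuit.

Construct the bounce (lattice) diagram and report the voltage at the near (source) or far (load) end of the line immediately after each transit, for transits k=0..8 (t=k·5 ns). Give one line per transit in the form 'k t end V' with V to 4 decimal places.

0 0 source 0.4000
1 5 load 0.0000
2 10 source -0.2400
3 15 load 0.0000
4 20 source 0.1440
5 25 load 0.0000
6 30 source -0.0864
7 35 load 0.0000
8 40 source 0.0518

Γ_L=-1.000000, Γ_S=0.600000; launch V₁=2·50/250=0.400000
k=0 src: V=0.4000
k=1 load: inc=0.400000, refl=0.400000·-1.000000=-0.4000; V=0.000000+0.400000+-0.400000=0.0000
k=2 src: inc=-0.400000, refl=-0.400000·0.600000=-0.2400; V=0.400000+-0.400000+-0.240000=-0.2400
k=3 load: inc=-0.240000, refl=-0.240000·-1.000000=0.2400; V=0.000000+-0.240000+0.240000=0.0000
k=4 src: inc=0.240000, refl=0.240000·0.600000=0.1440; V=-0.240000+0.240000+0.144000=0.1440
k=5 load: inc=0.144000, refl=0.144000·-1.000000=-0.1440; V=0.000000+0.144000+-0.144000=0.0000
k=6 src: inc=-0.144000, refl=-0.144000·0.600000=-0.0864; V=0.144000+-0.144000+-0.086400=-0.0864
k=7 load: inc=-0.086400, refl=-0.086400·-1.000000=0.0864; V=0.000000+-0.086400+0.086400=0.0000
k=8 src: inc=0.086400, refl=0.086400·0.600000=0.0518; V=-0.086400+0.086400+0.051840=0.0518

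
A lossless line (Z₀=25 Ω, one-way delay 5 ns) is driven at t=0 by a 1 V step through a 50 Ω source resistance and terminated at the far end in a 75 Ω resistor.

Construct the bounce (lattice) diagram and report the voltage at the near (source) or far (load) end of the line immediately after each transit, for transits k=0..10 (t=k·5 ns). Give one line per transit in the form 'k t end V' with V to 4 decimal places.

0 0 source 0.3333
1 5 load 0.5000
2 10 source 0.5556
3 15 load 0.5833
4 20 source 0.5926
5 25 load 0.5972
6 30 source 0.5988
7 35 load 0.5995
8 40 source 0.5998
9 45 load 0.5999
10 50 source 0.6000

Γ_L=0.500000, Γ_S=0.333333; launch V₁=1·25/75=0.333333
k=0 src: V=0.3333
k=1 load: inc=0.333333, refl=0.333333·0.500000=0.1667; V=0.000000+0.333333+0.166667=0.5000
k=2 src: inc=0.166667, refl=0.166667·0.333333=0.0556; V=0.333333+0.166667+0.055556=0.5556
k=3 load: inc=0.055556, refl=0.055556·0.500000=0.0278; V=0.500000+0.055556+0.027778=0.5833
k=4 src: inc=0.027778, refl=0.027778·0.333333=0.0093; V=0.555556+0.027778+0.009259=0.5926
k=5 load: inc=0.009259, refl=0.009259·0.500000=0.0046; V=0.583333+0.009259+0.004630=0.5972
k=6 src: inc=0.004630, refl=0.004630·0.333333=0.0015; V=0.592593+0.004630+0.001543=0.5988
k=7 load: inc=0.001543, refl=0.001543·0.500000=0.0008; V=0.597222+0.001543+0.000772=0.5995
k=8 src: inc=0.000772, refl=0.000772·0.333333=0.0003; V=0.598765+0.000772+0.000257=0.5998
k=9 load: inc=0.000257, refl=0.000257·0.500000=0.0001; V=0.599537+0.000257+0.000129=0.5999
k=10 src: inc=0.000129, refl=0.000129·0.333333=0.0000; V=0.599794+0.000129+0.000043=0.6000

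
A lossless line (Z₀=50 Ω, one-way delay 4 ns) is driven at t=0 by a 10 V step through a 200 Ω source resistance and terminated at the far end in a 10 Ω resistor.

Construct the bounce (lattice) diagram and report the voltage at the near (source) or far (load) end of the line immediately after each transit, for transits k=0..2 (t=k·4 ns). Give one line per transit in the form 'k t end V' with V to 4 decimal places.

Γ_L=-0.666667, Γ_S=0.600000; launch V₁=10·50/250=2.000000
k=0 src: V=2.0000
k=1 load: inc=2.000000, refl=2.000000·-0.666667=-1.3333; V=0.000000+2.000000+-1.333333=0.6667
k=2 src: inc=-1.333333, refl=-1.333333·0.600000=-0.8000; V=2.000000+-1.333333+-0.800000=-0.1333

0 0 source 2.0000
1 4 load 0.6667
2 8 source -0.1333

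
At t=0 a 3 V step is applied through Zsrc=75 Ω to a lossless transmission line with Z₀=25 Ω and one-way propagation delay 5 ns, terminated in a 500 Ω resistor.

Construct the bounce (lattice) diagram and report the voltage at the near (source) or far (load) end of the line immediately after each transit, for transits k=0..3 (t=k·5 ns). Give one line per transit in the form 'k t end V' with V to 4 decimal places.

0 0 source 0.7500
1 5 load 1.4286
2 10 source 1.7679
3 15 load 2.0748

Γ_L=0.904762, Γ_S=0.500000; launch V₁=3·25/100=0.750000
k=0 src: V=0.7500
k=1 load: inc=0.750000, refl=0.750000·0.904762=0.6786; V=0.000000+0.750000+0.678571=1.4286
k=2 src: inc=0.678571, refl=0.678571·0.500000=0.3393; V=0.750000+0.678571+0.339286=1.7679
k=3 load: inc=0.339286, refl=0.339286·0.904762=0.3070; V=1.428571+0.339286+0.306973=2.0748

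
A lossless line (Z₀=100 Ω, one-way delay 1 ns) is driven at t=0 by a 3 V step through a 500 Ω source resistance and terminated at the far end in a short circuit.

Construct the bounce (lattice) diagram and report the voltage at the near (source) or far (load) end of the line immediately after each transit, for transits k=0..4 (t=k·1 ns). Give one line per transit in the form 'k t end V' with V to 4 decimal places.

0 0 source 0.5000
1 1 load 0.0000
2 2 source -0.3333
3 3 load 0.0000
4 4 source 0.2222

Γ_L=-1.000000, Γ_S=0.666667; launch V₁=3·100/600=0.500000
k=0 src: V=0.5000
k=1 load: inc=0.500000, refl=0.500000·-1.000000=-0.5000; V=0.000000+0.500000+-0.500000=0.0000
k=2 src: inc=-0.500000, refl=-0.500000·0.666667=-0.3333; V=0.500000+-0.500000+-0.333333=-0.3333
k=3 load: inc=-0.333333, refl=-0.333333·-1.000000=0.3333; V=0.000000+-0.333333+0.333333=0.0000
k=4 src: inc=0.333333, refl=0.333333·0.666667=0.2222; V=-0.333333+0.333333+0.222222=0.2222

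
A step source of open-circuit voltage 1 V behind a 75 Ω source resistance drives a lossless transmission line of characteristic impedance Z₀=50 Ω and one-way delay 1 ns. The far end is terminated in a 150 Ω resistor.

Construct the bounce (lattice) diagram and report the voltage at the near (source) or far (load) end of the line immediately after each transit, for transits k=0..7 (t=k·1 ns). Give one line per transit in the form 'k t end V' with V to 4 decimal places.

Γ_L=0.500000, Γ_S=0.200000; launch V₁=1·50/125=0.400000
k=0 src: V=0.4000
k=1 load: inc=0.400000, refl=0.400000·0.500000=0.2000; V=0.000000+0.400000+0.200000=0.6000
k=2 src: inc=0.200000, refl=0.200000·0.200000=0.0400; V=0.400000+0.200000+0.040000=0.6400
k=3 load: inc=0.040000, refl=0.040000·0.500000=0.0200; V=0.600000+0.040000+0.020000=0.6600
k=4 src: inc=0.020000, refl=0.020000·0.200000=0.0040; V=0.640000+0.020000+0.004000=0.6640
k=5 load: inc=0.004000, refl=0.004000·0.500000=0.0020; V=0.660000+0.004000+0.002000=0.6660
k=6 src: inc=0.002000, refl=0.002000·0.200000=0.0004; V=0.664000+0.002000+0.000400=0.6664
k=7 load: inc=0.000400, refl=0.000400·0.500000=0.0002; V=0.666000+0.000400+0.000200=0.6666

0 0 source 0.4000
1 1 load 0.6000
2 2 source 0.6400
3 3 load 0.6600
4 4 source 0.6640
5 5 load 0.6660
6 6 source 0.6664
7 7 load 0.6666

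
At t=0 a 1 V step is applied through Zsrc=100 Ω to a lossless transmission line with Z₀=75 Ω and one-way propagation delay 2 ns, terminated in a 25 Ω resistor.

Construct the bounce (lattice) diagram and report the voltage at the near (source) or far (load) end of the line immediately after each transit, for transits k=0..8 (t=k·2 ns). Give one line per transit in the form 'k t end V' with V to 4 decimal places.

Γ_L=-0.500000, Γ_S=0.142857; launch V₁=1·75/175=0.428571
k=0 src: V=0.4286
k=1 load: inc=0.428571, refl=0.428571·-0.500000=-0.2143; V=0.000000+0.428571+-0.214286=0.2143
k=2 src: inc=-0.214286, refl=-0.214286·0.142857=-0.0306; V=0.428571+-0.214286+-0.030612=0.1837
k=3 load: inc=-0.030612, refl=-0.030612·-0.500000=0.0153; V=0.214286+-0.030612+0.015306=0.1990
k=4 src: inc=0.015306, refl=0.015306·0.142857=0.0022; V=0.183673+0.015306+0.002187=0.2012
k=5 load: inc=0.002187, refl=0.002187·-0.500000=-0.0011; V=0.198980+0.002187+-0.001093=0.2001
k=6 src: inc=-0.001093, refl=-0.001093·0.142857=-0.0002; V=0.201166+-0.001093+-0.000156=0.1999
k=7 load: inc=-0.000156, refl=-0.000156·-0.500000=0.0001; V=0.200073+-0.000156+0.000078=0.2000
k=8 src: inc=0.000078, refl=0.000078·0.142857=0.0000; V=0.199917+0.000078+0.000011=0.2000

0 0 source 0.4286
1 2 load 0.2143
2 4 source 0.1837
3 6 load 0.1990
4 8 source 0.2012
5 10 load 0.2001
6 12 source 0.1999
7 14 load 0.2000
8 16 source 0.2000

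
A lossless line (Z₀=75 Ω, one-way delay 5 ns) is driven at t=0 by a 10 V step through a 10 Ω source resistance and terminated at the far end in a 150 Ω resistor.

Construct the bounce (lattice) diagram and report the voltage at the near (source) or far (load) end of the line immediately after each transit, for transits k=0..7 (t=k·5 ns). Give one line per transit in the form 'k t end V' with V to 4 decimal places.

0 0 source 8.8235
1 5 load 11.7647
2 10 source 9.5156
3 15 load 8.7659
4 20 source 9.3392
5 25 load 9.5303
6 30 source 9.3841
7 35 load 9.3354

Γ_L=0.333333, Γ_S=-0.764706; launch V₁=10·75/85=8.823529
k=0 src: V=8.8235
k=1 load: inc=8.823529, refl=8.823529·0.333333=2.9412; V=0.000000+8.823529+2.941176=11.7647
k=2 src: inc=2.941176, refl=2.941176·-0.764706=-2.2491; V=8.823529+2.941176+-2.249135=9.5156
k=3 load: inc=-2.249135, refl=-2.249135·0.333333=-0.7497; V=11.764706+-2.249135+-0.749712=8.7659
k=4 src: inc=-0.749712, refl=-0.749712·-0.764706=0.5733; V=9.515571+-0.749712+0.573309=9.3392
k=5 load: inc=0.573309, refl=0.573309·0.333333=0.1911; V=8.765859+0.573309+0.191103=9.5303
k=6 src: inc=0.191103, refl=0.191103·-0.764706=-0.1461; V=9.339168+0.191103+-0.146138=9.3841
k=7 load: inc=-0.146138, refl=-0.146138·0.333333=-0.0487; V=9.530271+-0.146138+-0.048713=9.3354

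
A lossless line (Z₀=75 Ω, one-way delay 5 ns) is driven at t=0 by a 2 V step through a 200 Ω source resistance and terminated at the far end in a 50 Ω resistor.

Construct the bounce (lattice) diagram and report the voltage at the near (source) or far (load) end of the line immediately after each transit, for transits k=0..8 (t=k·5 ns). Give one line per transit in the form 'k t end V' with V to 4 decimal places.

Γ_L=-0.200000, Γ_S=0.454545; launch V₁=2·75/275=0.545455
k=0 src: V=0.5455
k=1 load: inc=0.545455, refl=0.545455·-0.200000=-0.1091; V=0.000000+0.545455+-0.109091=0.4364
k=2 src: inc=-0.109091, refl=-0.109091·0.454545=-0.0496; V=0.545455+-0.109091+-0.049587=0.3868
k=3 load: inc=-0.049587, refl=-0.049587·-0.200000=0.0099; V=0.436364+-0.049587+0.009917=0.3967
k=4 src: inc=0.009917, refl=0.009917·0.454545=0.0045; V=0.386777+0.009917+0.004508=0.4012
k=5 load: inc=0.004508, refl=0.004508·-0.200000=-0.0009; V=0.396694+0.004508+-0.000902=0.4003
k=6 src: inc=-0.000902, refl=-0.000902·0.454545=-0.0004; V=0.401202+-0.000902+-0.000410=0.3999
k=7 load: inc=-0.000410, refl=-0.000410·-0.200000=0.0001; V=0.400301+-0.000410+0.000082=0.4000
k=8 src: inc=0.000082, refl=0.000082·0.454545=0.0000; V=0.399891+0.000082+0.000037=0.4000

0 0 source 0.5455
1 5 load 0.4364
2 10 source 0.3868
3 15 load 0.3967
4 20 source 0.4012
5 25 load 0.4003
6 30 source 0.3999
7 35 load 0.4000
8 40 source 0.4000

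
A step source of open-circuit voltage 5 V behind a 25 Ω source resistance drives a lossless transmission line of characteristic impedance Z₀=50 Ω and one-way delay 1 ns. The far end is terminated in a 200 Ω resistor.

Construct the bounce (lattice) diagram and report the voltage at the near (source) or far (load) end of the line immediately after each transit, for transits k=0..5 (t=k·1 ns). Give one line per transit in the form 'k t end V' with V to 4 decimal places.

0 0 source 3.3333
1 1 load 5.3333
2 2 source 4.6667
3 3 load 4.2667
4 4 source 4.4000
5 5 load 4.4800

Γ_L=0.600000, Γ_S=-0.333333; launch V₁=5·50/75=3.333333
k=0 src: V=3.3333
k=1 load: inc=3.333333, refl=3.333333·0.600000=2.0000; V=0.000000+3.333333+2.000000=5.3333
k=2 src: inc=2.000000, refl=2.000000·-0.333333=-0.6667; V=3.333333+2.000000+-0.666667=4.6667
k=3 load: inc=-0.666667, refl=-0.666667·0.600000=-0.4000; V=5.333333+-0.666667+-0.400000=4.2667
k=4 src: inc=-0.400000, refl=-0.400000·-0.333333=0.1333; V=4.666667+-0.400000+0.133333=4.4000
k=5 load: inc=0.133333, refl=0.133333·0.600000=0.0800; V=4.266667+0.133333+0.080000=4.4800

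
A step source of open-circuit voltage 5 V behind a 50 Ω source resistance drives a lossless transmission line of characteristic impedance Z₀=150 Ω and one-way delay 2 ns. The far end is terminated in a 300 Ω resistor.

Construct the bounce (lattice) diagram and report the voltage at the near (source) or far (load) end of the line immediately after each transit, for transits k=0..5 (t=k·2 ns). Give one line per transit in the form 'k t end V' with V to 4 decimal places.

Γ_L=0.333333, Γ_S=-0.500000; launch V₁=5·150/200=3.750000
k=0 src: V=3.7500
k=1 load: inc=3.750000, refl=3.750000·0.333333=1.2500; V=0.000000+3.750000+1.250000=5.0000
k=2 src: inc=1.250000, refl=1.250000·-0.500000=-0.6250; V=3.750000+1.250000+-0.625000=4.3750
k=3 load: inc=-0.625000, refl=-0.625000·0.333333=-0.2083; V=5.000000+-0.625000+-0.208333=4.1667
k=4 src: inc=-0.208333, refl=-0.208333·-0.500000=0.1042; V=4.375000+-0.208333+0.104167=4.2708
k=5 load: inc=0.104167, refl=0.104167·0.333333=0.0347; V=4.166667+0.104167+0.034722=4.3056

0 0 source 3.7500
1 2 load 5.0000
2 4 source 4.3750
3 6 load 4.1667
4 8 source 4.2708
5 10 load 4.3056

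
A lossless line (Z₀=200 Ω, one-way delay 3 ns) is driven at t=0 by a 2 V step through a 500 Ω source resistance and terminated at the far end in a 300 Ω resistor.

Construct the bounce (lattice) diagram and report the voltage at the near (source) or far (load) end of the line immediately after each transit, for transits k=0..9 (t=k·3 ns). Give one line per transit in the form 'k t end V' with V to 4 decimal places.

0 0 source 0.5714
1 3 load 0.6857
2 6 source 0.7347
3 9 load 0.7445
4 12 source 0.7487
5 15 load 0.7495
6 18 source 0.7499
7 21 load 0.7500
8 24 source 0.7500
9 27 load 0.7500

Γ_L=0.200000, Γ_S=0.428571; launch V₁=2·200/700=0.571429
k=0 src: V=0.5714
k=1 load: inc=0.571429, refl=0.571429·0.200000=0.1143; V=0.000000+0.571429+0.114286=0.6857
k=2 src: inc=0.114286, refl=0.114286·0.428571=0.0490; V=0.571429+0.114286+0.048980=0.7347
k=3 load: inc=0.048980, refl=0.048980·0.200000=0.0098; V=0.685714+0.048980+0.009796=0.7445
k=4 src: inc=0.009796, refl=0.009796·0.428571=0.0042; V=0.734694+0.009796+0.004198=0.7487
k=5 load: inc=0.004198, refl=0.004198·0.200000=0.0008; V=0.744490+0.004198+0.000840=0.7495
k=6 src: inc=0.000840, refl=0.000840·0.428571=0.0004; V=0.748688+0.000840+0.000360=0.7499
k=7 load: inc=0.000360, refl=0.000360·0.200000=0.0001; V=0.749528+0.000360+0.000072=0.7500
k=8 src: inc=0.000072, refl=0.000072·0.428571=0.0000; V=0.749888+0.000072+0.000031=0.7500
k=9 load: inc=0.000031, refl=0.000031·0.200000=0.0000; V=0.749960+0.000031+0.000006=0.7500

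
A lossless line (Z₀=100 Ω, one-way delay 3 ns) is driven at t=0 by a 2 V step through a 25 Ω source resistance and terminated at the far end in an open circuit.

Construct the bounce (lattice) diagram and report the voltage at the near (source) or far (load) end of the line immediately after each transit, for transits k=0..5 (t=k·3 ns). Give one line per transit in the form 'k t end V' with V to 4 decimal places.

0 0 source 1.6000
1 3 load 3.2000
2 6 source 2.2400
3 9 load 1.2800
4 12 source 1.8560
5 15 load 2.4320

Γ_L=1.000000, Γ_S=-0.600000; launch V₁=2·100/125=1.600000
k=0 src: V=1.6000
k=1 load: inc=1.600000, refl=1.600000·1.000000=1.6000; V=0.000000+1.600000+1.600000=3.2000
k=2 src: inc=1.600000, refl=1.600000·-0.600000=-0.9600; V=1.600000+1.600000+-0.960000=2.2400
k=3 load: inc=-0.960000, refl=-0.960000·1.000000=-0.9600; V=3.200000+-0.960000+-0.960000=1.2800
k=4 src: inc=-0.960000, refl=-0.960000·-0.600000=0.5760; V=2.240000+-0.960000+0.576000=1.8560
k=5 load: inc=0.576000, refl=0.576000·1.000000=0.5760; V=1.280000+0.576000+0.576000=2.4320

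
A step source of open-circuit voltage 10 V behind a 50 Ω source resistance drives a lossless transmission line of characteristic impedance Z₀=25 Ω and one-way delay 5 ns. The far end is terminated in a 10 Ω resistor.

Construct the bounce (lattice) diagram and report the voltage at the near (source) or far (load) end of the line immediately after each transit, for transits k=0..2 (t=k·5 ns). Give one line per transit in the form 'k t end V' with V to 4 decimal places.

Γ_L=-0.428571, Γ_S=0.333333; launch V₁=10·25/75=3.333333
k=0 src: V=3.3333
k=1 load: inc=3.333333, refl=3.333333·-0.428571=-1.4286; V=0.000000+3.333333+-1.428571=1.9048
k=2 src: inc=-1.428571, refl=-1.428571·0.333333=-0.4762; V=3.333333+-1.428571+-0.476190=1.4286

0 0 source 3.3333
1 5 load 1.9048
2 10 source 1.4286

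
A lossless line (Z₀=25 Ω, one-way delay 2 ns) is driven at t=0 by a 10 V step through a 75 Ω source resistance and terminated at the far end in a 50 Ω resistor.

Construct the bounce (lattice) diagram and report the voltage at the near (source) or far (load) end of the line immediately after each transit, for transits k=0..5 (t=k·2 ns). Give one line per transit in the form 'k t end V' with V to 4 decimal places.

0 0 source 2.5000
1 2 load 3.3333
2 4 source 3.7500
3 6 load 3.8889
4 8 source 3.9583
5 10 load 3.9815

Γ_L=0.333333, Γ_S=0.500000; launch V₁=10·25/100=2.500000
k=0 src: V=2.5000
k=1 load: inc=2.500000, refl=2.500000·0.333333=0.8333; V=0.000000+2.500000+0.833333=3.3333
k=2 src: inc=0.833333, refl=0.833333·0.500000=0.4167; V=2.500000+0.833333+0.416667=3.7500
k=3 load: inc=0.416667, refl=0.416667·0.333333=0.1389; V=3.333333+0.416667+0.138889=3.8889
k=4 src: inc=0.138889, refl=0.138889·0.500000=0.0694; V=3.750000+0.138889+0.069444=3.9583
k=5 load: inc=0.069444, refl=0.069444·0.333333=0.0231; V=3.888889+0.069444+0.023148=3.9815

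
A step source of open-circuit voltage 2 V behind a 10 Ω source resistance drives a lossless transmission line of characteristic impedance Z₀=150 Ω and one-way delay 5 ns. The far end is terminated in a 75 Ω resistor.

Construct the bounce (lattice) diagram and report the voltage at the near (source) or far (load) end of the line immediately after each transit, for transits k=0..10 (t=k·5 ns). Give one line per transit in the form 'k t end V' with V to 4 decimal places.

Γ_L=-0.333333, Γ_S=-0.875000; launch V₁=2·150/160=1.875000
k=0 src: V=1.8750
k=1 load: inc=1.875000, refl=1.875000·-0.333333=-0.6250; V=0.000000+1.875000+-0.625000=1.2500
k=2 src: inc=-0.625000, refl=-0.625000·-0.875000=0.5469; V=1.875000+-0.625000+0.546875=1.7969
k=3 load: inc=0.546875, refl=0.546875·-0.333333=-0.1823; V=1.250000+0.546875+-0.182292=1.6146
k=4 src: inc=-0.182292, refl=-0.182292·-0.875000=0.1595; V=1.796875+-0.182292+0.159505=1.7741
k=5 load: inc=0.159505, refl=0.159505·-0.333333=-0.0532; V=1.614583+0.159505+-0.053168=1.7209
k=6 src: inc=-0.053168, refl=-0.053168·-0.875000=0.0465; V=1.774089+-0.053168+0.046522=1.7674
k=7 load: inc=0.046522, refl=0.046522·-0.333333=-0.0155; V=1.720920+0.046522+-0.015507=1.7519
k=8 src: inc=-0.015507, refl=-0.015507·-0.875000=0.0136; V=1.767442+-0.015507+0.013569=1.7655
k=9 load: inc=0.013569, refl=0.013569·-0.333333=-0.0045; V=1.751935+0.013569+-0.004523=1.7610
k=10 src: inc=-0.004523, refl=-0.004523·-0.875000=0.0040; V=1.765504+-0.004523+0.003958=1.7649

0 0 source 1.8750
1 5 load 1.2500
2 10 source 1.7969
3 15 load 1.6146
4 20 source 1.7741
5 25 load 1.7209
6 30 source 1.7674
7 35 load 1.7519
8 40 source 1.7655
9 45 load 1.7610
10 50 source 1.7649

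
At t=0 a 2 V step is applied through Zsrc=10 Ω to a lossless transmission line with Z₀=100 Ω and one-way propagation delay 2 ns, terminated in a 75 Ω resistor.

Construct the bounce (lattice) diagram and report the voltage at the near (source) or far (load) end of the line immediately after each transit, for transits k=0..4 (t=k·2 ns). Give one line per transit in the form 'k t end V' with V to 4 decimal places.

0 0 source 1.8182
1 2 load 1.5584
2 4 source 1.7710
3 6 load 1.7406
4 8 source 1.7654

Γ_L=-0.142857, Γ_S=-0.818182; launch V₁=2·100/110=1.818182
k=0 src: V=1.8182
k=1 load: inc=1.818182, refl=1.818182·-0.142857=-0.2597; V=0.000000+1.818182+-0.259740=1.5584
k=2 src: inc=-0.259740, refl=-0.259740·-0.818182=0.2125; V=1.818182+-0.259740+0.212515=1.7710
k=3 load: inc=0.212515, refl=0.212515·-0.142857=-0.0304; V=1.558442+0.212515+-0.030359=1.7406
k=4 src: inc=-0.030359, refl=-0.030359·-0.818182=0.0248; V=1.770956+-0.030359+0.024839=1.7654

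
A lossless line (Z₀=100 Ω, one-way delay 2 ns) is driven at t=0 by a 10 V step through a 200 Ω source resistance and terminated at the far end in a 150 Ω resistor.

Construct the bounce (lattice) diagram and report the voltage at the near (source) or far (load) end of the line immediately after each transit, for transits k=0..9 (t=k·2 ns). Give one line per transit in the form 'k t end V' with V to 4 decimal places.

Γ_L=0.200000, Γ_S=0.333333; launch V₁=10·100/300=3.333333
k=0 src: V=3.3333
k=1 load: inc=3.333333, refl=3.333333·0.200000=0.6667; V=0.000000+3.333333+0.666667=4.0000
k=2 src: inc=0.666667, refl=0.666667·0.333333=0.2222; V=3.333333+0.666667+0.222222=4.2222
k=3 load: inc=0.222222, refl=0.222222·0.200000=0.0444; V=4.000000+0.222222+0.044444=4.2667
k=4 src: inc=0.044444, refl=0.044444·0.333333=0.0148; V=4.222222+0.044444+0.014815=4.2815
k=5 load: inc=0.014815, refl=0.014815·0.200000=0.0030; V=4.266667+0.014815+0.002963=4.2844
k=6 src: inc=0.002963, refl=0.002963·0.333333=0.0010; V=4.281481+0.002963+0.000988=4.2854
k=7 load: inc=0.000988, refl=0.000988·0.200000=0.0002; V=4.284444+0.000988+0.000198=4.2856
k=8 src: inc=0.000198, refl=0.000198·0.333333=0.0001; V=4.285432+0.000198+0.000066=4.2857
k=9 load: inc=0.000066, refl=0.000066·0.200000=0.0000; V=4.285630+0.000066+0.000013=4.2857

0 0 source 3.3333
1 2 load 4.0000
2 4 source 4.2222
3 6 load 4.2667
4 8 source 4.2815
5 10 load 4.2844
6 12 source 4.2854
7 14 load 4.2856
8 16 source 4.2857
9 18 load 4.2857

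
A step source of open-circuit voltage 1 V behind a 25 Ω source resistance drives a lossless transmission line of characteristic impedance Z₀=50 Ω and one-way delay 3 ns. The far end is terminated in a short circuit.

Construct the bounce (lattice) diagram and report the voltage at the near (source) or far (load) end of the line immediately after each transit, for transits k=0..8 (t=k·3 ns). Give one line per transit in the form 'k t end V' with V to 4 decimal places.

0 0 source 0.6667
1 3 load 0.0000
2 6 source 0.2222
3 9 load 0.0000
4 12 source 0.0741
5 15 load 0.0000
6 18 source 0.0247
7 21 load 0.0000
8 24 source 0.0082

Γ_L=-1.000000, Γ_S=-0.333333; launch V₁=1·50/75=0.666667
k=0 src: V=0.6667
k=1 load: inc=0.666667, refl=0.666667·-1.000000=-0.6667; V=0.000000+0.666667+-0.666667=0.0000
k=2 src: inc=-0.666667, refl=-0.666667·-0.333333=0.2222; V=0.666667+-0.666667+0.222222=0.2222
k=3 load: inc=0.222222, refl=0.222222·-1.000000=-0.2222; V=0.000000+0.222222+-0.222222=0.0000
k=4 src: inc=-0.222222, refl=-0.222222·-0.333333=0.0741; V=0.222222+-0.222222+0.074074=0.0741
k=5 load: inc=0.074074, refl=0.074074·-1.000000=-0.0741; V=0.000000+0.074074+-0.074074=0.0000
k=6 src: inc=-0.074074, refl=-0.074074·-0.333333=0.0247; V=0.074074+-0.074074+0.024691=0.0247
k=7 load: inc=0.024691, refl=0.024691·-1.000000=-0.0247; V=0.000000+0.024691+-0.024691=0.0000
k=8 src: inc=-0.024691, refl=-0.024691·-0.333333=0.0082; V=0.024691+-0.024691+0.008230=0.0082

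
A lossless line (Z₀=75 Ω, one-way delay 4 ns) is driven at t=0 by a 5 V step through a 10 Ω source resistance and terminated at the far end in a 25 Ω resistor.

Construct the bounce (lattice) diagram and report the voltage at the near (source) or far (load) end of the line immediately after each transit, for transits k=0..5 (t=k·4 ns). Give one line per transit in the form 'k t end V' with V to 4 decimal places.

Γ_L=-0.500000, Γ_S=-0.764706; launch V₁=5·75/85=4.411765
k=0 src: V=4.4118
k=1 load: inc=4.411765, refl=4.411765·-0.500000=-2.2059; V=0.000000+4.411765+-2.205882=2.2059
k=2 src: inc=-2.205882, refl=-2.205882·-0.764706=1.6869; V=4.411765+-2.205882+1.686851=3.8927
k=3 load: inc=1.686851, refl=1.686851·-0.500000=-0.8434; V=2.205882+1.686851+-0.843426=3.0493
k=4 src: inc=-0.843426, refl=-0.843426·-0.764706=0.6450; V=3.892734+-0.843426+0.644973=3.6943
k=5 load: inc=0.644973, refl=0.644973·-0.500000=-0.3225; V=3.049308+0.644973+-0.322486=3.3718

0 0 source 4.4118
1 4 load 2.2059
2 8 source 3.8927
3 12 load 3.0493
4 16 source 3.6943
5 20 load 3.3718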